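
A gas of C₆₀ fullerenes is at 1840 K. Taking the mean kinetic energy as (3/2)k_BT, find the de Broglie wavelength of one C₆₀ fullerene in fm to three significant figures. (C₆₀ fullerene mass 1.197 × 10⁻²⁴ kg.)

λ = 2190 fm

KE = (3/2)k_BT = 1.5 × 1.381 × 10⁻²³ × 1840 = 3.812 × 10⁻²⁰ J.
p = √(2mKE) = √(2 × 1.197 × 10⁻²⁴ × 3.812 × 10⁻²⁰) = 3.021 × 10⁻²² kg·m/s.
λ = h/p = 2.19 × 10⁻¹² m = 2190 fm.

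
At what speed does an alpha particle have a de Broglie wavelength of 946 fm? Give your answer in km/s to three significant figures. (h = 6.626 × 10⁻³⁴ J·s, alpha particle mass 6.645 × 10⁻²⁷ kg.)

p = h/λ = 6.626 × 10⁻³⁴ / 9.460 × 10⁻¹³ = 7.004 × 10⁻²² kg·m/s.
v = p/m = 7.004 × 10⁻²² / 6.645 × 10⁻²⁷ = 1.05 × 10⁵ m/s = 105 km/s.

v = 105 km/s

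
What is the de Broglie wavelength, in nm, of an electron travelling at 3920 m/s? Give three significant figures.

p = mv = 9.109 × 10⁻³¹ × 3920 = 3.571 × 10⁻²⁷ kg·m/s.
λ = h/p = 6.626 × 10⁻³⁴ / 3.571 × 10⁻²⁷ = 1.86 × 10⁻⁷ m = 186 nm.

λ = 186 nm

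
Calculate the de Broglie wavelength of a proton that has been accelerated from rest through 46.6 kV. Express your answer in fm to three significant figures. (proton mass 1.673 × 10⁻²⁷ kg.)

λ = 133 fm

KE = eV = 1.602 × 10⁻¹⁹ × 4.660 × 10⁴ = 7.465 × 10⁻¹⁵ J.
p = √(2mKE) = √(2 × 1.673 × 10⁻²⁷ × 7.465 × 10⁻¹⁵) = 4.998 × 10⁻²¹ kg·m/s.
λ = h/p = 6.626 × 10⁻³⁴ / 4.998 × 10⁻²¹ = 1.33 × 10⁻¹³ m = 133 fm.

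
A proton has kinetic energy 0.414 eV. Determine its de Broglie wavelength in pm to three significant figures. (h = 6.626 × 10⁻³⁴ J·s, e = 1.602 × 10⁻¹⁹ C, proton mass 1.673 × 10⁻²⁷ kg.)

KE = 0.414 eV = 6.632 × 10⁻²⁰ J.
p = √(2mKE) = √(2 × 1.673 × 10⁻²⁷ × 6.632 × 10⁻²⁰) = 1.490 × 10⁻²³ kg·m/s.
λ = h/p = 6.626 × 10⁻³⁴ / 1.490 × 10⁻²³ = 4.45 × 10⁻¹¹ m = 44.5 pm.

λ = 44.5 pm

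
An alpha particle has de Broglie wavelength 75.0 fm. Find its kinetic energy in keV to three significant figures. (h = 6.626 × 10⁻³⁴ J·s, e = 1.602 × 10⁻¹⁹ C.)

KE = 36.7 keV

p = h/λ = 6.626 × 10⁻³⁴ / 7.500 × 10⁻¹⁴ = 8.835 × 10⁻²¹ kg·m/s.
KE = p²/(2m) = (8.835 × 10⁻²¹)² / (2 × 6.645 × 10⁻²⁷) = 5.873 × 10⁻¹⁵ J = 36.7 keV.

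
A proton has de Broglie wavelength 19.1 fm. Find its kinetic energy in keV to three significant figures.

KE = 2250 keV

p = h/λ = 6.626 × 10⁻³⁴ / 1.910 × 10⁻¹⁴ = 3.469 × 10⁻²⁰ kg·m/s.
KE = p²/(2m) = (3.469 × 10⁻²⁰)² / (2 × 1.673 × 10⁻²⁷) = 3.597 × 10⁻¹³ J = 2250 keV.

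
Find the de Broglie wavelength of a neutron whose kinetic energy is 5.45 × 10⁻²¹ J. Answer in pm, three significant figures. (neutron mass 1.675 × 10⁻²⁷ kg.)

λ = 155 pm

p = √(2mKE) = √(2 × 1.675 × 10⁻²⁷ × 5.450 × 10⁻²¹) = 4.273 × 10⁻²⁴ kg·m/s.
λ = h/p = 6.626 × 10⁻³⁴ / 4.273 × 10⁻²⁴ = 1.55 × 10⁻¹⁰ m = 155 pm.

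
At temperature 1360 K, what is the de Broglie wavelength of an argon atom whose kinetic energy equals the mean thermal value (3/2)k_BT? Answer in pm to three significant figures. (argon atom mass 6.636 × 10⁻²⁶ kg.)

KE = (3/2)k_BT = 1.5 × 1.381 × 10⁻²³ × 1360 = 2.817 × 10⁻²⁰ J.
p = √(2mKE) = √(2 × 6.636 × 10⁻²⁶ × 2.817 × 10⁻²⁰) = 6.115 × 10⁻²³ kg·m/s.
λ = h/p = 1.08 × 10⁻¹¹ m = 10.8 pm.

λ = 10.8 pm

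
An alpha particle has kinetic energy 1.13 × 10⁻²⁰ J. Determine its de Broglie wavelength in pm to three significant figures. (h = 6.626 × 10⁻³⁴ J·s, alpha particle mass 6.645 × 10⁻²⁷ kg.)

p = √(2mKE) = √(2 × 6.645 × 10⁻²⁷ × 1.130 × 10⁻²⁰) = 1.225 × 10⁻²³ kg·m/s.
λ = h/p = 6.626 × 10⁻³⁴ / 1.225 × 10⁻²³ = 5.41 × 10⁻¹¹ m = 54.1 pm.

λ = 54.1 pm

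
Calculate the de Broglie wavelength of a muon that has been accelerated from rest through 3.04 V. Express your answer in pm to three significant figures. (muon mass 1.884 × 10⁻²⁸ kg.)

KE = eV = 1.602 × 10⁻¹⁹ × 3.040 = 4.870 × 10⁻¹⁹ J.
p = √(2mKE) = √(2 × 1.884 × 10⁻²⁸ × 4.870 × 10⁻¹⁹) = 1.355 × 10⁻²³ kg·m/s.
λ = h/p = 6.626 × 10⁻³⁴ / 1.355 × 10⁻²³ = 4.89 × 10⁻¹¹ m = 48.9 pm.

λ = 48.9 pm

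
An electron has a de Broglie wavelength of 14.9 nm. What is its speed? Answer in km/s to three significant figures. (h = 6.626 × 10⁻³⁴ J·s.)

v = 48.8 km/s

p = h/λ = 6.626 × 10⁻³⁴ / 1.490 × 10⁻⁸ = 4.447 × 10⁻²⁶ kg·m/s.
v = p/m = 4.447 × 10⁻²⁶ / 9.109 × 10⁻³¹ = 4.88 × 10⁴ m/s = 48.8 km/s.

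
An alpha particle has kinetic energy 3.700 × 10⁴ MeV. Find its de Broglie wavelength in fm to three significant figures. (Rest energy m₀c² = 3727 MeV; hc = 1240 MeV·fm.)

λ = 0.0306 fm

Total energy E = KE + m₀c² = 3.700 × 10⁴ + 3727 = 40727 MeV.
(pc)² = E² − (m₀c²)² = (40727)² − (3727)² = 1.645 × 10⁹ MeV², so pc = 4.056 × 10⁴ MeV.
λ = hc/(pc) = 1240 MeV·fm / 4.056 × 10⁴ MeV = 0.0306 fm.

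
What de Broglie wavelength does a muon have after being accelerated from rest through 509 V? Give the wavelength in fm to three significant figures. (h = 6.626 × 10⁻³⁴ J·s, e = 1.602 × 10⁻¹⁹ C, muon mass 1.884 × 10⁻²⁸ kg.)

λ = 3780 fm

KE = eV = 1.602 × 10⁻¹⁹ × 509.0 = 8.154 × 10⁻¹⁷ J.
p = √(2mKE) = √(2 × 1.884 × 10⁻²⁸ × 8.154 × 10⁻¹⁷) = 1.753 × 10⁻²² kg·m/s.
λ = h/p = 6.626 × 10⁻³⁴ / 1.753 × 10⁻²² = 3.78 × 10⁻¹² m = 3780 fm.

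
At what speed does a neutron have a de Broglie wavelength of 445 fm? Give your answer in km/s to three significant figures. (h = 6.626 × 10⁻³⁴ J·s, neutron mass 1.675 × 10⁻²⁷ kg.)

v = 889 km/s

p = h/λ = 6.626 × 10⁻³⁴ / 4.450 × 10⁻¹³ = 1.489 × 10⁻²¹ kg·m/s.
v = p/m = 1.489 × 10⁻²¹ / 1.675 × 10⁻²⁷ = 8.89 × 10⁵ m/s = 889 km/s.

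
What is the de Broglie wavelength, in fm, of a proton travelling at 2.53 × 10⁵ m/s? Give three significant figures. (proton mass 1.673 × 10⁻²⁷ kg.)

p = mv = 1.673 × 10⁻²⁷ × 2.53 × 10⁵ = 4.233 × 10⁻²² kg·m/s.
λ = h/p = 6.626 × 10⁻³⁴ / 4.233 × 10⁻²² = 1.57 × 10⁻¹² m = 1570 fm.

λ = 1570 fm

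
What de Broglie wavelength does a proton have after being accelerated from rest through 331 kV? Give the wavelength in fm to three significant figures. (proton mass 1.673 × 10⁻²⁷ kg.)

KE = eV = 1.602 × 10⁻¹⁹ × 3.310 × 10⁵ = 5.303 × 10⁻¹⁴ J.
p = √(2mKE) = √(2 × 1.673 × 10⁻²⁷ × 5.303 × 10⁻¹⁴) = 1.332 × 10⁻²⁰ kg·m/s.
λ = h/p = 6.626 × 10⁻³⁴ / 1.332 × 10⁻²⁰ = 4.97 × 10⁻¹⁴ m = 49.7 fm.

λ = 49.7 fm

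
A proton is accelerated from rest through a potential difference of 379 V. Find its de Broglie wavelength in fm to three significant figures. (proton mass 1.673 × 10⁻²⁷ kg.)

λ = 1470 fm

KE = eV = 1.602 × 10⁻¹⁹ × 379.0 = 6.072 × 10⁻¹⁷ J.
p = √(2mKE) = √(2 × 1.673 × 10⁻²⁷ × 6.072 × 10⁻¹⁷) = 4.507 × 10⁻²² kg·m/s.
λ = h/p = 6.626 × 10⁻³⁴ / 4.507 × 10⁻²² = 1.47 × 10⁻¹² m = 1470 fm.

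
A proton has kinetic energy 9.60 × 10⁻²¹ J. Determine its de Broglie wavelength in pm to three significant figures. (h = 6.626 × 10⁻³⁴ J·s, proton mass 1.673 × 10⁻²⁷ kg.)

λ = 117 pm

p = √(2mKE) = √(2 × 1.673 × 10⁻²⁷ × 9.600 × 10⁻²¹) = 5.668 × 10⁻²⁴ kg·m/s.
λ = h/p = 6.626 × 10⁻³⁴ / 5.668 × 10⁻²⁴ = 1.17 × 10⁻¹⁰ m = 117 pm.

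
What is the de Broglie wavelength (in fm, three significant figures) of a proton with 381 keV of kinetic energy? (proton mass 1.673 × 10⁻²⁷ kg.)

KE = 381 keV = 6.104 × 10⁻¹⁴ J.
p = √(2mKE) = √(2 × 1.673 × 10⁻²⁷ × 6.104 × 10⁻¹⁴) = 1.429 × 10⁻²⁰ kg·m/s.
λ = h/p = 6.626 × 10⁻³⁴ / 1.429 × 10⁻²⁰ = 4.64 × 10⁻¹⁴ m = 46.4 fm.

λ = 46.4 fm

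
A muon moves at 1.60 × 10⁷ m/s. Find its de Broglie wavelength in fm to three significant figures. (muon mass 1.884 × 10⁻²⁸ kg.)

p = mv = 1.884 × 10⁻²⁸ × 1.60 × 10⁷ = 3.014 × 10⁻²¹ kg·m/s.
λ = h/p = 6.626 × 10⁻³⁴ / 3.014 × 10⁻²¹ = 2.20 × 10⁻¹³ m = 220 fm.

λ = 220 fm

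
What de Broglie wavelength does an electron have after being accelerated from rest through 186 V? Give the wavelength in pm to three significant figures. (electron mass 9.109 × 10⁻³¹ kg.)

KE = eV = 1.602 × 10⁻¹⁹ × 186.0 = 2.980 × 10⁻¹⁷ J.
p = √(2mKE) = √(2 × 9.109 × 10⁻³¹ × 2.980 × 10⁻¹⁷) = 7.368 × 10⁻²⁴ kg·m/s.
λ = h/p = 6.626 × 10⁻³⁴ / 7.368 × 10⁻²⁴ = 8.99 × 10⁻¹¹ m = 89.9 pm.

λ = 89.9 pm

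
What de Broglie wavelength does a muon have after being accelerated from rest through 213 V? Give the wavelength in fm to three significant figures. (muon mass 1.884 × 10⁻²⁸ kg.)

λ = 5840 fm

KE = eV = 1.602 × 10⁻¹⁹ × 213.0 = 3.412 × 10⁻¹⁷ J.
p = √(2mKE) = √(2 × 1.884 × 10⁻²⁸ × 3.412 × 10⁻¹⁷) = 1.134 × 10⁻²² kg·m/s.
λ = h/p = 6.626 × 10⁻³⁴ / 1.134 × 10⁻²² = 5.84 × 10⁻¹² m = 5840 fm.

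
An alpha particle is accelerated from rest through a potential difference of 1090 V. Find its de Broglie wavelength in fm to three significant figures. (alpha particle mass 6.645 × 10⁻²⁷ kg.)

KE = 2eV = 2 × 1.602 × 10⁻¹⁹ × 1090 = 3.492 × 10⁻¹⁶ J.
p = √(2mKE) = √(2 × 6.645 × 10⁻²⁷ × 3.492 × 10⁻¹⁶) = 2.154 × 10⁻²¹ kg·m/s.
λ = h/p = 6.626 × 10⁻³⁴ / 2.154 × 10⁻²¹ = 3.08 × 10⁻¹³ m = 308 fm.

λ = 308 fm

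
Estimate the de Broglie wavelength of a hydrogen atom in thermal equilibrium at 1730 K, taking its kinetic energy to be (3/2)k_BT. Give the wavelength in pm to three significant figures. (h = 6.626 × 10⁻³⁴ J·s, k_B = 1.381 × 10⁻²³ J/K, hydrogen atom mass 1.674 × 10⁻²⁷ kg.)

KE = (3/2)k_BT = 1.5 × 1.381 × 10⁻²³ × 1730 = 3.584 × 10⁻²⁰ J.
p = √(2mKE) = √(2 × 1.674 × 10⁻²⁷ × 3.584 × 10⁻²⁰) = 1.095 × 10⁻²³ kg·m/s.
λ = h/p = 6.05 × 10⁻¹¹ m = 60.5 pm.

λ = 60.5 pm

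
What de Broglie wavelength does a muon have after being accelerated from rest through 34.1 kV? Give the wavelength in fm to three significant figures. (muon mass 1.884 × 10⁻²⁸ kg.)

λ = 462 fm

KE = eV = 1.602 × 10⁻¹⁹ × 3.410 × 10⁴ = 5.463 × 10⁻¹⁵ J.
p = √(2mKE) = √(2 × 1.884 × 10⁻²⁸ × 5.463 × 10⁻¹⁵) = 1.435 × 10⁻²¹ kg·m/s.
λ = h/p = 6.626 × 10⁻³⁴ / 1.435 × 10⁻²¹ = 4.62 × 10⁻¹³ m = 462 fm.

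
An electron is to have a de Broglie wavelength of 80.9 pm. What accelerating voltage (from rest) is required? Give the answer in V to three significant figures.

p = h/λ = 6.626 × 10⁻³⁴ / 8.090 × 10⁻¹¹ = 8.190 × 10⁻²⁴ kg·m/s.
KE = p²/(2m) = 3.682 × 10⁻¹⁷ J.
V = KE/e = 3.682 × 10⁻¹⁷ / (1.602 × 10⁻¹⁹) = 230 V.

V = 230 V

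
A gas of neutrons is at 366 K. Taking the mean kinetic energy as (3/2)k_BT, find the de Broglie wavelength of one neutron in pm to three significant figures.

KE = (3/2)k_BT = 1.5 × 1.381 × 10⁻²³ × 366 = 7.582 × 10⁻²¹ J.
p = √(2mKE) = √(2 × 1.675 × 10⁻²⁷ × 7.582 × 10⁻²¹) = 5.040 × 10⁻²⁴ kg·m/s.
λ = h/p = 1.31 × 10⁻¹⁰ m = 131 pm.

λ = 131 pm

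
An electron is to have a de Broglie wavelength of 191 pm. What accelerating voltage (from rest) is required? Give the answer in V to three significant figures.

p = h/λ = 6.626 × 10⁻³⁴ / 1.910 × 10⁻¹⁰ = 3.469 × 10⁻²⁴ kg·m/s.
KE = p²/(2m) = 6.606 × 10⁻¹⁸ J.
V = KE/e = 6.606 × 10⁻¹⁸ / (1.602 × 10⁻¹⁹) = 41.2 V.

V = 41.2 V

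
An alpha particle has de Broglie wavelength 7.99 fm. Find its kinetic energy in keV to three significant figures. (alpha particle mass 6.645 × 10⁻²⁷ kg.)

KE = 3230 keV

p = h/λ = 6.626 × 10⁻³⁴ / 7.990 × 10⁻¹⁵ = 8.293 × 10⁻²⁰ kg·m/s.
KE = p²/(2m) = (8.293 × 10⁻²⁰)² / (2 × 6.645 × 10⁻²⁷) = 5.175 × 10⁻¹³ J = 3230 keV.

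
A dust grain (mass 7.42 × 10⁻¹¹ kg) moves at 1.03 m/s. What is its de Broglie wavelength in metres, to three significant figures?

p = mv = 7.42 × 10⁻¹¹ × 1.03 = 7.643 × 10⁻¹¹ kg·m/s.
λ = h/p = 6.626 × 10⁻³⁴ / 7.643 × 10⁻¹¹ = 8.67 × 10⁻²⁴ m.

λ = 8.67 × 10⁻²⁴ m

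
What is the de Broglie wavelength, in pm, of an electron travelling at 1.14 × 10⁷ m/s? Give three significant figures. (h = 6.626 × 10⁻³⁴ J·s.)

λ = 63.8 pm

p = mv = 9.109 × 10⁻³¹ × 1.14 × 10⁷ = 1.038 × 10⁻²³ kg·m/s.
λ = h/p = 6.626 × 10⁻³⁴ / 1.038 × 10⁻²³ = 6.38 × 10⁻¹¹ m = 63.8 pm.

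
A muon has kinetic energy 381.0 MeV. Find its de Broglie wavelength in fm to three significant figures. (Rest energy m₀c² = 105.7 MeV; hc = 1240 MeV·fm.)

λ = 2.61 fm

Total energy E = KE + m₀c² = 381.0 + 105.7 = 486.7 MeV.
(pc)² = E² − (m₀c²)² = (486.7)² − (105.7)² = 2.257 × 10⁵ MeV², so pc = 475.1 MeV.
λ = hc/(pc) = 1240 MeV·fm / 475.1 MeV = 2.61 fm.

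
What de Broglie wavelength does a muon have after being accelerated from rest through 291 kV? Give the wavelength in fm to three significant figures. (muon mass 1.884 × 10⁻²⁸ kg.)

KE = eV = 1.602 × 10⁻¹⁹ × 2.910 × 10⁵ = 4.662 × 10⁻¹⁴ J.
p = √(2mKE) = √(2 × 1.884 × 10⁻²⁸ × 4.662 × 10⁻¹⁴) = 4.191 × 10⁻²¹ kg·m/s.
λ = h/p = 6.626 × 10⁻³⁴ / 4.191 × 10⁻²¹ = 1.58 × 10⁻¹³ m = 158 fm.

λ = 158 fm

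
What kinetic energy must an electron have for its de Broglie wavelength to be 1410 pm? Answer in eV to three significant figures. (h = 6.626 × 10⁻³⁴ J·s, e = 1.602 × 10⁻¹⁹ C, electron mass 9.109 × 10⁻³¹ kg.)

p = h/λ = 6.626 × 10⁻³⁴ / 1.410 × 10⁻⁹ = 4.699 × 10⁻²⁵ kg·m/s.
KE = p²/(2m) = (4.699 × 10⁻²⁵)² / (2 × 9.109 × 10⁻³¹) = 1.212 × 10⁻¹⁹ J = 0.757 eV.

KE = 0.757 eV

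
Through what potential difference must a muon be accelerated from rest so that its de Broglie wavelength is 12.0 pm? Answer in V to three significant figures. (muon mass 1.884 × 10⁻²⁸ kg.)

p = h/λ = 6.626 × 10⁻³⁴ / 1.200 × 10⁻¹¹ = 5.522 × 10⁻²³ kg·m/s.
KE = p²/(2m) = 8.092 × 10⁻¹⁸ J.
V = KE/e = 8.092 × 10⁻¹⁸ / (1.602 × 10⁻¹⁹) = 50.5 V.

V = 50.5 V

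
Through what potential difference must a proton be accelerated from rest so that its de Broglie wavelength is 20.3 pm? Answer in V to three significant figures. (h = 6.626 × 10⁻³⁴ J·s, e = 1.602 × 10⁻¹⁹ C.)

p = h/λ = 6.626 × 10⁻³⁴ / 2.030 × 10⁻¹¹ = 3.264 × 10⁻²³ kg·m/s.
KE = p²/(2m) = 3.184 × 10⁻¹⁹ J.
V = KE/e = 3.184 × 10⁻¹⁹ / (1.602 × 10⁻¹⁹) = 1.99 V.

V = 1.99 V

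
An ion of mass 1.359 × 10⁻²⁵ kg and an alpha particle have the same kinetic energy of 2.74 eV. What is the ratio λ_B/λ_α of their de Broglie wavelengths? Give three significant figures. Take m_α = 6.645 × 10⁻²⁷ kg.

At fixed KE, p = √(2mKE) so λ = h/p ∝ 1/√m.
λ_B/λ_α = √(m_α/m_B) = √(6.645 × 10⁻²⁷/1.359 × 10⁻²⁵) = √(0.04890) = 0.221.

λ_B/λ_α = 0.221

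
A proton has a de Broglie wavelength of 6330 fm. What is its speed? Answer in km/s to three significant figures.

v = 62.6 km/s

p = h/λ = 6.626 × 10⁻³⁴ / 6.330 × 10⁻¹² = 1.047 × 10⁻²² kg·m/s.
v = p/m = 1.047 × 10⁻²² / 1.673 × 10⁻²⁷ = 6.26 × 10⁴ m/s = 62.6 km/s.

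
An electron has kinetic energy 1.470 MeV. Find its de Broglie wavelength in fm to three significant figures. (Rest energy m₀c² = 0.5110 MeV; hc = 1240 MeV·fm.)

Total energy E = KE + m₀c² = 1.470 + 0.5110 = 1.9810 MeV.
(pc)² = E² − (m₀c²)² = (1.9810)² − (0.5110)² = 3.663 MeV², so pc = 1.914 MeV.
λ = hc/(pc) = 1240 MeV·fm / 1.914 MeV = 648 fm.

λ = 648 fm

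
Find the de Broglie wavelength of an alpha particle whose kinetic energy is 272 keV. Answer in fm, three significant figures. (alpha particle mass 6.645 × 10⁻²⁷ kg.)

KE = 272 keV = 4.357 × 10⁻¹⁴ J.
p = √(2mKE) = √(2 × 6.645 × 10⁻²⁷ × 4.357 × 10⁻¹⁴) = 2.406 × 10⁻²⁰ kg·m/s.
λ = h/p = 6.626 × 10⁻³⁴ / 2.406 × 10⁻²⁰ = 2.75 × 10⁻¹⁴ m = 27.5 fm.

λ = 27.5 fm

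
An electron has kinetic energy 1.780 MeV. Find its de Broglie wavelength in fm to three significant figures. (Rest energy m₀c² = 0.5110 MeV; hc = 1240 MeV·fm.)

λ = 555 fm

Total energy E = KE + m₀c² = 1.780 + 0.5110 = 2.2910 MeV.
(pc)² = E² − (m₀c²)² = (2.2910)² − (0.5110)² = 4.988 MeV², so pc = 2.233 MeV.
λ = hc/(pc) = 1240 MeV·fm / 2.233 MeV = 555 fm.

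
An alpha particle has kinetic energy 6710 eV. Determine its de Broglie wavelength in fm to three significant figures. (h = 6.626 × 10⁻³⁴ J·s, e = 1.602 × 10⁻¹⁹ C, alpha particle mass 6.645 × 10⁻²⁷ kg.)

λ = 175 fm

KE = 6710 eV = 1.075 × 10⁻¹⁵ J.
p = √(2mKE) = √(2 × 6.645 × 10⁻²⁷ × 1.075 × 10⁻¹⁵) = 3.780 × 10⁻²¹ kg·m/s.
λ = h/p = 6.626 × 10⁻³⁴ / 3.780 × 10⁻²¹ = 1.75 × 10⁻¹³ m = 175 fm.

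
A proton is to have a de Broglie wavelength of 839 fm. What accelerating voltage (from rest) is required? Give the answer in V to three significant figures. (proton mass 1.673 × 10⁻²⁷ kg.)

p = h/λ = 6.626 × 10⁻³⁴ / 8.390 × 10⁻¹³ = 7.897 × 10⁻²² kg·m/s.
KE = p²/(2m) = 1.864 × 10⁻¹⁶ J.
V = KE/e = 1.864 × 10⁻¹⁶ / (1.602 × 10⁻¹⁹) = 1160 V.

V = 1160 V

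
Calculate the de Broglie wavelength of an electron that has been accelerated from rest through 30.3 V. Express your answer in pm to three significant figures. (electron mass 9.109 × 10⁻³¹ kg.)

KE = eV = 1.602 × 10⁻¹⁹ × 30.30 = 4.854 × 10⁻¹⁸ J.
p = √(2mKE) = √(2 × 9.109 × 10⁻³¹ × 4.854 × 10⁻¹⁸) = 2.974 × 10⁻²⁴ kg·m/s.
λ = h/p = 6.626 × 10⁻³⁴ / 2.974 × 10⁻²⁴ = 2.23 × 10⁻¹⁰ m = 223 pm.

λ = 223 pm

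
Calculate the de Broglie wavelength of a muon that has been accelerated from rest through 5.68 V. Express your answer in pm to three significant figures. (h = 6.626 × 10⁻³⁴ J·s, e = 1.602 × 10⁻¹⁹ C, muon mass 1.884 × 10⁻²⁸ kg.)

λ = 35.8 pm

KE = eV = 1.602 × 10⁻¹⁹ × 5.680 = 9.099 × 10⁻¹⁹ J.
p = √(2mKE) = √(2 × 1.884 × 10⁻²⁸ × 9.099 × 10⁻¹⁹) = 1.852 × 10⁻²³ kg·m/s.
λ = h/p = 6.626 × 10⁻³⁴ / 1.852 × 10⁻²³ = 3.58 × 10⁻¹¹ m = 35.8 pm.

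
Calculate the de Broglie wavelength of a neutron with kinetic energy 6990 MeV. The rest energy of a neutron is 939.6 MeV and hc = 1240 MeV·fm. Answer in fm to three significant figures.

Total energy E = KE + m₀c² = 6990 + 939.6 = 7929.6 MeV.
(pc)² = E² − (m₀c²)² = (7929.6)² − (939.6)² = 6.200 × 10⁷ MeV², so pc = 7874 MeV.
λ = hc/(pc) = 1240 MeV·fm / 7874 MeV = 0.157 fm.

λ = 0.157 fm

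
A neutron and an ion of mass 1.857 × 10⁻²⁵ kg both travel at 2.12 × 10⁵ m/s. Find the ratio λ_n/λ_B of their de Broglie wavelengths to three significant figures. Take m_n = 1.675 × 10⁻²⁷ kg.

At fixed v, p = mv so λ = h/(mv) ∝ 1/m.
λ_n/λ_B = m_B/m_n = 1.857 × 10⁻²⁵/1.675 × 10⁻²⁷ = 111.

λ_n/λ_B = 111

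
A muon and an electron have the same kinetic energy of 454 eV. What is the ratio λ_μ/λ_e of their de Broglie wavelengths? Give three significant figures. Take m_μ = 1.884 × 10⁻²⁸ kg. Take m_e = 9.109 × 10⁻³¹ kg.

At fixed KE, p = √(2mKE) so λ = h/p ∝ 1/√m.
λ_μ/λ_e = √(m_e/m_μ) = √(9.109 × 10⁻³¹/1.884 × 10⁻²⁸) = √(4.835 × 10⁻³) = 0.0695.

λ_μ/λ_e = 0.0695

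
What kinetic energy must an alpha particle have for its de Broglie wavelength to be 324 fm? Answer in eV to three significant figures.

KE = 1960 eV

p = h/λ = 6.626 × 10⁻³⁴ / 3.240 × 10⁻¹³ = 2.045 × 10⁻²¹ kg·m/s.
KE = p²/(2m) = (2.045 × 10⁻²¹)² / (2 × 6.645 × 10⁻²⁷) = 3.147 × 10⁻¹⁶ J = 1960 eV.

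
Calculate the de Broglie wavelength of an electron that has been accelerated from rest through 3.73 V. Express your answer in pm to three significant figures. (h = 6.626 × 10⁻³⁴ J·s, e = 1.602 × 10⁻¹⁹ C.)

KE = eV = 1.602 × 10⁻¹⁹ × 3.730 = 5.975 × 10⁻¹⁹ J.
p = √(2mKE) = √(2 × 9.109 × 10⁻³¹ × 5.975 × 10⁻¹⁹) = 1.043 × 10⁻²⁴ kg·m/s.
λ = h/p = 6.626 × 10⁻³⁴ / 1.043 × 10⁻²⁴ = 6.35 × 10⁻¹⁰ m = 635 pm.

λ = 635 pm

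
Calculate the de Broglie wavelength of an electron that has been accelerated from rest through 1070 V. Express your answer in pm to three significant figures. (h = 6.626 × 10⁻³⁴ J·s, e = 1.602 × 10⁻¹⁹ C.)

KE = eV = 1.602 × 10⁻¹⁹ × 1070 = 1.714 × 10⁻¹⁶ J.
p = √(2mKE) = √(2 × 9.109 × 10⁻³¹ × 1.714 × 10⁻¹⁶) = 1.767 × 10⁻²³ kg·m/s.
λ = h/p = 6.626 × 10⁻³⁴ / 1.767 × 10⁻²³ = 3.75 × 10⁻¹¹ m = 37.5 pm.

λ = 37.5 pm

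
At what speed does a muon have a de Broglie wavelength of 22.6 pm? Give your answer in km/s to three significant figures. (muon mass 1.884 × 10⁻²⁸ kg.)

p = h/λ = 6.626 × 10⁻³⁴ / 2.260 × 10⁻¹¹ = 2.932 × 10⁻²³ kg·m/s.
v = p/m = 2.932 × 10⁻²³ / 1.884 × 10⁻²⁸ = 1.56 × 10⁵ m/s = 156 km/s.

v = 156 km/s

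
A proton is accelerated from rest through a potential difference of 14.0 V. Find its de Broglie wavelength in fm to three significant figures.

λ = 7650 fm

KE = eV = 1.602 × 10⁻¹⁹ × 14.00 = 2.243 × 10⁻¹⁸ J.
p = √(2mKE) = √(2 × 1.673 × 10⁻²⁷ × 2.243 × 10⁻¹⁸) = 8.663 × 10⁻²³ kg·m/s.
λ = h/p = 6.626 × 10⁻³⁴ / 8.663 × 10⁻²³ = 7.65 × 10⁻¹² m = 7650 fm.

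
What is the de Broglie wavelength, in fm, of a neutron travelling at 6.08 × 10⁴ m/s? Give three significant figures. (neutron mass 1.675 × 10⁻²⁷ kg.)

p = mv = 1.675 × 10⁻²⁷ × 6.08 × 10⁴ = 1.018 × 10⁻²² kg·m/s.
λ = h/p = 6.626 × 10⁻³⁴ / 1.018 × 10⁻²² = 6.51 × 10⁻¹² m = 6510 fm.

λ = 6510 fm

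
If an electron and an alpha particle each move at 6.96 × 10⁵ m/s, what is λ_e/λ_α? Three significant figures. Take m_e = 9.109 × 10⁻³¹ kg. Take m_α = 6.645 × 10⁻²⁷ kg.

λ_e/λ_α = 7290

At fixed v, p = mv so λ = h/(mv) ∝ 1/m.
λ_e/λ_α = m_α/m_e = 6.645 × 10⁻²⁷/9.109 × 10⁻³¹ = 7290.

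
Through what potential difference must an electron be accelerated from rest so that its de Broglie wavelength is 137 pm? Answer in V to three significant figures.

V = 80.1 V

p = h/λ = 6.626 × 10⁻³⁴ / 1.370 × 10⁻¹⁰ = 4.836 × 10⁻²⁴ kg·m/s.
KE = p²/(2m) = 1.284 × 10⁻¹⁷ J.
V = KE/e = 1.284 × 10⁻¹⁷ / (1.602 × 10⁻¹⁹) = 80.1 V.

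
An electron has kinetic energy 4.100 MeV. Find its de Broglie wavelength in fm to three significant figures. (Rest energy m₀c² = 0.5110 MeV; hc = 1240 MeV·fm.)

Total energy E = KE + m₀c² = 4.100 + 0.5110 = 4.6110 MeV.
(pc)² = E² − (m₀c²)² = (4.6110)² − (0.5110)² = 21.00 MeV², so pc = 4.583 MeV.
λ = hc/(pc) = 1240 MeV·fm / 4.583 MeV = 271 fm.

λ = 271 fm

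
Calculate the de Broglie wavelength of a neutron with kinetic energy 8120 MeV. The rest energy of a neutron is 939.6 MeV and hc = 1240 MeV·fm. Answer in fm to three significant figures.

Total energy E = KE + m₀c² = 8120 + 939.6 = 9059.6 MeV.
(pc)² = E² − (m₀c²)² = (9059.6)² − (939.6)² = 8.119 × 10⁷ MeV², so pc = 9011 MeV.
λ = hc/(pc) = 1240 MeV·fm / 9011 MeV = 0.138 fm.

λ = 0.138 fm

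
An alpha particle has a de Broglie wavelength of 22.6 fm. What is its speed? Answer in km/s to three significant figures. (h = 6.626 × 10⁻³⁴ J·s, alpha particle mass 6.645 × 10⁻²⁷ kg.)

p = h/λ = 6.626 × 10⁻³⁴ / 2.260 × 10⁻¹⁴ = 2.932 × 10⁻²⁰ kg·m/s.
v = p/m = 2.932 × 10⁻²⁰ / 6.645 × 10⁻²⁷ = 4.41 × 10⁶ m/s = 4410 km/s.

v = 4410 km/s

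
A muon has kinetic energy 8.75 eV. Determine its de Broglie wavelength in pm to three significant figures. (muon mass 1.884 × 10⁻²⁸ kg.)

KE = 8.75 eV = 1.402 × 10⁻¹⁸ J.
p = √(2mKE) = √(2 × 1.884 × 10⁻²⁸ × 1.402 × 10⁻¹⁸) = 2.298 × 10⁻²³ kg·m/s.
λ = h/p = 6.626 × 10⁻³⁴ / 2.298 × 10⁻²³ = 2.88 × 10⁻¹¹ m = 28.8 pm.

λ = 28.8 pm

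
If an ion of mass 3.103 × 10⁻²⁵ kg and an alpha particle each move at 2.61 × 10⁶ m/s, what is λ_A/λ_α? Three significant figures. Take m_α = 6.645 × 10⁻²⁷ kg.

λ_A/λ_α = 0.0214

At fixed v, p = mv so λ = h/(mv) ∝ 1/m.
λ_A/λ_α = m_α/m_A = 6.645 × 10⁻²⁷/3.103 × 10⁻²⁵ = 0.0214.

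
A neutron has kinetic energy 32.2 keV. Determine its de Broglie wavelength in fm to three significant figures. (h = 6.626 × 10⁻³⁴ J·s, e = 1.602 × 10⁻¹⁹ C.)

λ = 159 fm

KE = 32.2 keV = 5.158 × 10⁻¹⁵ J.
p = √(2mKE) = √(2 × 1.675 × 10⁻²⁷ × 5.158 × 10⁻¹⁵) = 4.157 × 10⁻²¹ kg·m/s.
λ = h/p = 6.626 × 10⁻³⁴ / 4.157 × 10⁻²¹ = 1.59 × 10⁻¹³ m = 159 fm.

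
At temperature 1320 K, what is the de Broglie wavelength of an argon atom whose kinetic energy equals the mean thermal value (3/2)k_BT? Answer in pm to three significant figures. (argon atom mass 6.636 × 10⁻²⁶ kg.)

λ = 11.0 pm

KE = (3/2)k_BT = 1.5 × 1.381 × 10⁻²³ × 1320 = 2.734 × 10⁻²⁰ J.
p = √(2mKE) = √(2 × 6.636 × 10⁻²⁶ × 2.734 × 10⁻²⁰) = 6.024 × 10⁻²³ kg·m/s.
λ = h/p = 1.10 × 10⁻¹¹ m = 11.0 pm.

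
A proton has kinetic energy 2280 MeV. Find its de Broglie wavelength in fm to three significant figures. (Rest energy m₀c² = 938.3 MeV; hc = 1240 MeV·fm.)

λ = 0.403 fm

Total energy E = KE + m₀c² = 2280 + 938.3 = 3218.3 MeV.
(pc)² = E² − (m₀c²)² = (3218.3)² − (938.3)² = 9.477 × 10⁶ MeV², so pc = 3078 MeV.
λ = hc/(pc) = 1240 MeV·fm / 3078 MeV = 0.403 fm.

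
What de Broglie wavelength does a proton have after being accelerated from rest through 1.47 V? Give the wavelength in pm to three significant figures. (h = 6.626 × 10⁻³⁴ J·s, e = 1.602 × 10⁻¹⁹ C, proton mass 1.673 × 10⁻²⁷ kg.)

KE = eV = 1.602 × 10⁻¹⁹ × 1.470 = 2.355 × 10⁻¹⁹ J.
p = √(2mKE) = √(2 × 1.673 × 10⁻²⁷ × 2.355 × 10⁻¹⁹) = 2.807 × 10⁻²³ kg·m/s.
λ = h/p = 6.626 × 10⁻³⁴ / 2.807 × 10⁻²³ = 2.36 × 10⁻¹¹ m = 23.6 pm.

λ = 23.6 pm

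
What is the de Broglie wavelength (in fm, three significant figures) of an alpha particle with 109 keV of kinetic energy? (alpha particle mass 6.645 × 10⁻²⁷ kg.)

λ = 43.5 fm

KE = 109 keV = 1.746 × 10⁻¹⁴ J.
p = √(2mKE) = √(2 × 6.645 × 10⁻²⁷ × 1.746 × 10⁻¹⁴) = 1.523 × 10⁻²⁰ kg·m/s.
λ = h/p = 6.626 × 10⁻³⁴ / 1.523 × 10⁻²⁰ = 4.35 × 10⁻¹⁴ m = 43.5 fm.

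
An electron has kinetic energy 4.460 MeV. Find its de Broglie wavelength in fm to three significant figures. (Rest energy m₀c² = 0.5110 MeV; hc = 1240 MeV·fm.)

λ = 251 fm

Total energy E = KE + m₀c² = 4.460 + 0.5110 = 4.9710 MeV.
(pc)² = E² − (m₀c²)² = (4.9710)² − (0.5110)² = 24.45 MeV², so pc = 4.945 MeV.
λ = hc/(pc) = 1240 MeV·fm / 4.945 MeV = 251 fm.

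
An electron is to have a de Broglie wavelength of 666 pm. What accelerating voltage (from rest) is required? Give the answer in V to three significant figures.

p = h/λ = 6.626 × 10⁻³⁴ / 6.660 × 10⁻¹⁰ = 9.949 × 10⁻²⁵ kg·m/s.
KE = p²/(2m) = 5.433 × 10⁻¹⁹ J.
V = KE/e = 5.433 × 10⁻¹⁹ / (1.602 × 10⁻¹⁹) = 3.39 V.

V = 3.39 V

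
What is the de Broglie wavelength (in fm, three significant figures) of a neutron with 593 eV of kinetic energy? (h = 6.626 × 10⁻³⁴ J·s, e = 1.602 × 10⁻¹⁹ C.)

KE = 593 eV = 9.500 × 10⁻¹⁷ J.
p = √(2mKE) = √(2 × 1.675 × 10⁻²⁷ × 9.500 × 10⁻¹⁷) = 5.641 × 10⁻²² kg·m/s.
λ = h/p = 6.626 × 10⁻³⁴ / 5.641 × 10⁻²² = 1.17 × 10⁻¹² m = 1170 fm.

λ = 1170 fm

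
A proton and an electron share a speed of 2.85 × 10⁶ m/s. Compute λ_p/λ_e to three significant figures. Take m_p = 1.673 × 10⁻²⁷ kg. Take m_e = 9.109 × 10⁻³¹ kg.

λ_p/λ_e = 5.44 × 10⁻⁴

At fixed v, p = mv so λ = h/(mv) ∝ 1/m.
λ_p/λ_e = m_e/m_p = 9.109 × 10⁻³¹/1.673 × 10⁻²⁷ = 5.44 × 10⁻⁴.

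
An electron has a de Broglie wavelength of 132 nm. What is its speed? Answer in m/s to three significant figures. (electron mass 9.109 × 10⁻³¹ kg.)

p = h/λ = 6.626 × 10⁻³⁴ / 1.320 × 10⁻⁷ = 5.020 × 10⁻²⁷ kg·m/s.
v = p/m = 5.020 × 10⁻²⁷ / 9.109 × 10⁻³¹ = 5.51 × 10³ m/s = 5510 m/s.

v = 5510 m/s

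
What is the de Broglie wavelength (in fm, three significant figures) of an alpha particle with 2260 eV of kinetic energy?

KE = 2260 eV = 3.621 × 10⁻¹⁶ J.
p = √(2mKE) = √(2 × 6.645 × 10⁻²⁷ × 3.621 × 10⁻¹⁶) = 2.194 × 10⁻²¹ kg·m/s.
λ = h/p = 6.626 × 10⁻³⁴ / 2.194 × 10⁻²¹ = 3.02 × 10⁻¹³ m = 302 fm.

λ = 302 fm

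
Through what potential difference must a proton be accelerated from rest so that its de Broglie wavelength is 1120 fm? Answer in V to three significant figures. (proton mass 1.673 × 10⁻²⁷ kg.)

p = h/λ = 6.626 × 10⁻³⁴ / 1.120 × 10⁻¹² = 5.916 × 10⁻²² kg·m/s.
KE = p²/(2m) = 1.046 × 10⁻¹⁶ J.
V = KE/e = 1.046 × 10⁻¹⁶ / (1.602 × 10⁻¹⁹) = 653 V.

V = 653 V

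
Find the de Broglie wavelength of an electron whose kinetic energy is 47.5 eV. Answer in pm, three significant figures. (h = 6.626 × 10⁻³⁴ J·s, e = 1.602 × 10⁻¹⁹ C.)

KE = 47.5 eV = 7.610 × 10⁻¹⁸ J.
p = √(2mKE) = √(2 × 9.109 × 10⁻³¹ × 7.610 × 10⁻¹⁸) = 3.723 × 10⁻²⁴ kg·m/s.
λ = h/p = 6.626 × 10⁻³⁴ / 3.723 × 10⁻²⁴ = 1.78 × 10⁻¹⁰ m = 178 pm.

λ = 178 pm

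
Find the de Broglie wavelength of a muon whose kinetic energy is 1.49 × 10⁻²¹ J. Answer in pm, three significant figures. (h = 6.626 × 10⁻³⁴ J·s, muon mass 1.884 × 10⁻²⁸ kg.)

p = √(2mKE) = √(2 × 1.884 × 10⁻²⁸ × 1.490 × 10⁻²¹) = 7.493 × 10⁻²⁵ kg·m/s.
λ = h/p = 6.626 × 10⁻³⁴ / 7.493 × 10⁻²⁵ = 8.84 × 10⁻¹⁰ m = 884 pm.

λ = 884 pm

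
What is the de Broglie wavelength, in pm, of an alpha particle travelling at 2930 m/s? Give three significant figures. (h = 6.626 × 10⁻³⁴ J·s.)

λ = 34.0 pm

p = mv = 6.645 × 10⁻²⁷ × 2930 = 1.947 × 10⁻²³ kg·m/s.
λ = h/p = 6.626 × 10⁻³⁴ / 1.947 × 10⁻²³ = 3.40 × 10⁻¹¹ m = 34.0 pm.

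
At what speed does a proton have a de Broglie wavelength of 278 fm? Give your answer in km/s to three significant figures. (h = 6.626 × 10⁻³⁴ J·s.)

v = 1420 km/s

p = h/λ = 6.626 × 10⁻³⁴ / 2.780 × 10⁻¹³ = 2.383 × 10⁻²¹ kg·m/s.
v = p/m = 2.383 × 10⁻²¹ / 1.673 × 10⁻²⁷ = 1.42 × 10⁶ m/s = 1420 km/s.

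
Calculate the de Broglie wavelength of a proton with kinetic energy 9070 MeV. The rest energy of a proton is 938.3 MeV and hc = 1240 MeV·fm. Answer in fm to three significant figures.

Total energy E = KE + m₀c² = 9070 + 938.3 = 10008.3 MeV.
(pc)² = E² − (m₀c²)² = (10008.3)² − (938.3)² = 9.929 × 10⁷ MeV², so pc = 9964 MeV.
λ = hc/(pc) = 1240 MeV·fm / 9964 MeV = 0.124 fm.

λ = 0.124 fm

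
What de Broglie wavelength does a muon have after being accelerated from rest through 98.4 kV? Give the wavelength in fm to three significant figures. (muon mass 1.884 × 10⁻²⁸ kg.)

KE = eV = 1.602 × 10⁻¹⁹ × 9.840 × 10⁴ = 1.576 × 10⁻¹⁴ J.
p = √(2mKE) = √(2 × 1.884 × 10⁻²⁸ × 1.576 × 10⁻¹⁴) = 2.437 × 10⁻²¹ kg·m/s.
λ = h/p = 6.626 × 10⁻³⁴ / 2.437 × 10⁻²¹ = 2.72 × 10⁻¹³ m = 272 fm.

λ = 272 fm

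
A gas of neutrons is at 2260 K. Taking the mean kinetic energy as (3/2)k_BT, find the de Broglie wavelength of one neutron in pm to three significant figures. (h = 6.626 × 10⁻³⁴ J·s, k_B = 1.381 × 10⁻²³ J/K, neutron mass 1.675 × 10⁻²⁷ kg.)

λ = 52.9 pm

KE = (3/2)k_BT = 1.5 × 1.381 × 10⁻²³ × 2260 = 4.682 × 10⁻²⁰ J.
p = √(2mKE) = √(2 × 1.675 × 10⁻²⁷ × 4.682 × 10⁻²⁰) = 1.252 × 10⁻²³ kg·m/s.
λ = h/p = 5.29 × 10⁻¹¹ m = 52.9 pm.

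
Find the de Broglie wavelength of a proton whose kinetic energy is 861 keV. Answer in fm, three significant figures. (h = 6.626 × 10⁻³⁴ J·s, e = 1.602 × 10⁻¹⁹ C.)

λ = 30.8 fm

KE = 861 keV = 1.379 × 10⁻¹³ J.
p = √(2mKE) = √(2 × 1.673 × 10⁻²⁷ × 1.379 × 10⁻¹³) = 2.148 × 10⁻²⁰ kg·m/s.
λ = h/p = 6.626 × 10⁻³⁴ / 2.148 × 10⁻²⁰ = 3.08 × 10⁻¹⁴ m = 30.8 fm.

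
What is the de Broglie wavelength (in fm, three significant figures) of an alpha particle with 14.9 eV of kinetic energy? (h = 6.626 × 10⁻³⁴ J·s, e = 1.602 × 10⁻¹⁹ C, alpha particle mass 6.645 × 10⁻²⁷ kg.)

λ = 3720 fm

KE = 14.9 eV = 2.387 × 10⁻¹⁸ J.
p = √(2mKE) = √(2 × 6.645 × 10⁻²⁷ × 2.387 × 10⁻¹⁸) = 1.781 × 10⁻²² kg·m/s.
λ = h/p = 6.626 × 10⁻³⁴ / 1.781 × 10⁻²² = 3.72 × 10⁻¹² m = 3720 fm.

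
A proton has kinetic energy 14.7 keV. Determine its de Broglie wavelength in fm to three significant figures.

λ = 236 fm

KE = 14.7 keV = 2.355 × 10⁻¹⁵ J.
p = √(2mKE) = √(2 × 1.673 × 10⁻²⁷ × 2.355 × 10⁻¹⁵) = 2.807 × 10⁻²¹ kg·m/s.
λ = h/p = 6.626 × 10⁻³⁴ / 2.807 × 10⁻²¹ = 2.36 × 10⁻¹³ m = 236 fm.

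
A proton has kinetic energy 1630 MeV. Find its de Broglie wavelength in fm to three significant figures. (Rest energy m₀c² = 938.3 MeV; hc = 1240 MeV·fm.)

Total energy E = KE + m₀c² = 1630 + 938.3 = 2568.3 MeV.
(pc)² = E² − (m₀c²)² = (2568.3)² − (938.3)² = 5.716 × 10⁶ MeV², so pc = 2391 MeV.
λ = hc/(pc) = 1240 MeV·fm / 2391 MeV = 0.519 fm.

λ = 0.519 fm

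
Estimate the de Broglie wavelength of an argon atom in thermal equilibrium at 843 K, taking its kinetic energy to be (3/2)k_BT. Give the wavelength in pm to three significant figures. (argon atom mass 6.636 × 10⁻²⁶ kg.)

KE = (3/2)k_BT = 1.5 × 1.381 × 10⁻²³ × 843 = 1.746 × 10⁻²⁰ J.
p = √(2mKE) = √(2 × 6.636 × 10⁻²⁶ × 1.746 × 10⁻²⁰) = 4.814 × 10⁻²³ kg·m/s.
λ = h/p = 1.38 × 10⁻¹¹ m = 13.8 pm.

λ = 13.8 pm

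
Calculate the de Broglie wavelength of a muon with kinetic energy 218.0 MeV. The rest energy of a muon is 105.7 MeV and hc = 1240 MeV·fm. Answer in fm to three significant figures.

λ = 4.05 fm

Total energy E = KE + m₀c² = 218.0 + 105.7 = 323.7 MeV.
(pc)² = E² − (m₀c²)² = (323.7)² − (105.7)² = 9.361 × 10⁴ MeV², so pc = 306.0 MeV.
λ = hc/(pc) = 1240 MeV·fm / 306.0 MeV = 4.05 fm.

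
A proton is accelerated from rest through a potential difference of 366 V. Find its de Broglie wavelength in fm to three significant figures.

λ = 1500 fm

KE = eV = 1.602 × 10⁻¹⁹ × 366.0 = 5.863 × 10⁻¹⁷ J.
p = √(2mKE) = √(2 × 1.673 × 10⁻²⁷ × 5.863 × 10⁻¹⁷) = 4.429 × 10⁻²² kg·m/s.
λ = h/p = 6.626 × 10⁻³⁴ / 4.429 × 10⁻²² = 1.50 × 10⁻¹² m = 1500 fm.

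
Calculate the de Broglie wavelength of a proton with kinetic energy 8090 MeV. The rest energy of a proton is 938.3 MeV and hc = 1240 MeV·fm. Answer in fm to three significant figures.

Total energy E = KE + m₀c² = 8090 + 938.3 = 9028.3 MeV.
(pc)² = E² − (m₀c²)² = (9028.3)² − (938.3)² = 8.063 × 10⁷ MeV², so pc = 8979 MeV.
λ = hc/(pc) = 1240 MeV·fm / 8979 MeV = 0.138 fm.

λ = 0.138 fm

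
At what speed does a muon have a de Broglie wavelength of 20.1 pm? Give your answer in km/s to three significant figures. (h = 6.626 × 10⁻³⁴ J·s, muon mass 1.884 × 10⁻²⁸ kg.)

p = h/λ = 6.626 × 10⁻³⁴ / 2.010 × 10⁻¹¹ = 3.297 × 10⁻²³ kg·m/s.
v = p/m = 3.297 × 10⁻²³ / 1.884 × 10⁻²⁸ = 1.75 × 10⁵ m/s = 175 km/s.

v = 175 km/s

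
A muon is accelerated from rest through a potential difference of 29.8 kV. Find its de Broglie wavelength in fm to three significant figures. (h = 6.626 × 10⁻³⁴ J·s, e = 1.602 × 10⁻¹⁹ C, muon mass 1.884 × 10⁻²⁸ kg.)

KE = eV = 1.602 × 10⁻¹⁹ × 2.980 × 10⁴ = 4.774 × 10⁻¹⁵ J.
p = √(2mKE) = √(2 × 1.884 × 10⁻²⁸ × 4.774 × 10⁻¹⁵) = 1.341 × 10⁻²¹ kg·m/s.
λ = h/p = 6.626 × 10⁻³⁴ / 1.341 × 10⁻²¹ = 4.94 × 10⁻¹³ m = 494 fm.

λ = 494 fm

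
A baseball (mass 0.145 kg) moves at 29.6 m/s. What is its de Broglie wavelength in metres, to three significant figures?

λ = 1.54 × 10⁻³⁴ m

p = mv = 0.145 × 29.6 = 4.292 kg·m/s.
λ = h/p = 6.626 × 10⁻³⁴ / 4.292 = 1.54 × 10⁻³⁴ m.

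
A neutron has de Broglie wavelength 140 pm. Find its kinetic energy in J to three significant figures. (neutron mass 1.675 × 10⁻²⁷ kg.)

p = h/λ = 6.626 × 10⁻³⁴ / 1.400 × 10⁻¹⁰ = 4.733 × 10⁻²⁴ kg·m/s.
KE = p²/(2m) = (4.733 × 10⁻²⁴)² / (2 × 1.675 × 10⁻²⁷) = 6.687 × 10⁻²¹ J = 6.69 × 10⁻²¹ J.

KE = 6.69 × 10⁻²¹ J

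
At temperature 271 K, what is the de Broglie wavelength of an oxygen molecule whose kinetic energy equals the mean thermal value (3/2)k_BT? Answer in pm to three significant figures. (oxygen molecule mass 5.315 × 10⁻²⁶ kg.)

KE = (3/2)k_BT = 1.5 × 1.381 × 10⁻²³ × 271 = 5.614 × 10⁻²¹ J.
p = √(2mKE) = √(2 × 5.315 × 10⁻²⁶ × 5.614 × 10⁻²¹) = 2.443 × 10⁻²³ kg·m/s.
λ = h/p = 2.71 × 10⁻¹¹ m = 27.1 pm.

λ = 27.1 pm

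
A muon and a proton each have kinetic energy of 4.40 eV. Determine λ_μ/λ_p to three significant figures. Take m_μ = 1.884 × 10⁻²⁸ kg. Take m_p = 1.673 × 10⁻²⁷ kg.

λ_μ/λ_p = 2.98

At fixed KE, p = √(2mKE) so λ = h/p ∝ 1/√m.
λ_μ/λ_p = √(m_p/m_μ) = √(1.673 × 10⁻²⁷/1.884 × 10⁻²⁸) = √(8.880) = 2.98.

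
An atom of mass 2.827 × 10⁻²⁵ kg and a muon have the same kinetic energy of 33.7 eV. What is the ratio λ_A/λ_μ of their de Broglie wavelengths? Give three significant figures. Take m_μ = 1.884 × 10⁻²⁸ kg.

λ_A/λ_μ = 0.0258

At fixed KE, p = √(2mKE) so λ = h/p ∝ 1/√m.
λ_A/λ_μ = √(m_μ/m_A) = √(1.884 × 10⁻²⁸/2.827 × 10⁻²⁵) = √(6.664 × 10⁻⁴) = 0.0258.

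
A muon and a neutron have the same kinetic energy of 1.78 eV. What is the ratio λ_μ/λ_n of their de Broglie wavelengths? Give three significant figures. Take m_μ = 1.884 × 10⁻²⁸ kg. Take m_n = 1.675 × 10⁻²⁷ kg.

λ_μ/λ_n = 2.98

At fixed KE, p = √(2mKE) so λ = h/p ∝ 1/√m.
λ_μ/λ_n = √(m_n/m_μ) = √(1.675 × 10⁻²⁷/1.884 × 10⁻²⁸) = √(8.891) = 2.98.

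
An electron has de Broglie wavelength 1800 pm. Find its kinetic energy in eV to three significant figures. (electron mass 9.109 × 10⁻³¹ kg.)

KE = 0.464 eV

p = h/λ = 6.626 × 10⁻³⁴ / 1.800 × 10⁻⁹ = 3.681 × 10⁻²⁵ kg·m/s.
KE = p²/(2m) = (3.681 × 10⁻²⁵)² / (2 × 9.109 × 10⁻³¹) = 7.438 × 10⁻²⁰ J = 0.464 eV.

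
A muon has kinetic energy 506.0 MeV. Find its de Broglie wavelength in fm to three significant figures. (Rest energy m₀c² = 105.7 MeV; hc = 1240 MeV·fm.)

λ = 2.06 fm

Total energy E = KE + m₀c² = 506.0 + 105.7 = 611.7 MeV.
(pc)² = E² − (m₀c²)² = (611.7)² − (105.7)² = 3.630 × 10⁵ MeV², so pc = 602.5 MeV.
λ = hc/(pc) = 1240 MeV·fm / 602.5 MeV = 2.06 fm.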